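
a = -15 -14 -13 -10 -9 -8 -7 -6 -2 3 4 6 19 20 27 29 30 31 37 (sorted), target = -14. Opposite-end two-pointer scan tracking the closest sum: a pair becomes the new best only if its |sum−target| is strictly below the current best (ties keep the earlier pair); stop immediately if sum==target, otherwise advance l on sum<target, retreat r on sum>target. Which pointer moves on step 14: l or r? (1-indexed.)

[1,19] -15+37=22 d=36 * → r--
[1,18] -15+31=16 d=30 * → r--
[1,17] -15+30=15 d=29 * → r--
[1,16] -15+29=14 d=28 * → r--
[1,15] -15+27=12 d=26 * → r--
[1,14] -15+20=5 d=19 * → r--
[1,13] -15+19=4 d=18 * → r--
[1,12] -15+6=-9 d=5 * → r--
[1,11] -15+4=-11 d=3 * → r--
[1,10] -15+3=-12 d=2 * → r--
[1,9] -15+-2=-17 d=3 → l++
[2,9] -14+-2=-16 d=2 → l++
[3,9] -13+-2=-15 d=1 * → l++
[4,9] -10+-2=-12 d=2 → r--

r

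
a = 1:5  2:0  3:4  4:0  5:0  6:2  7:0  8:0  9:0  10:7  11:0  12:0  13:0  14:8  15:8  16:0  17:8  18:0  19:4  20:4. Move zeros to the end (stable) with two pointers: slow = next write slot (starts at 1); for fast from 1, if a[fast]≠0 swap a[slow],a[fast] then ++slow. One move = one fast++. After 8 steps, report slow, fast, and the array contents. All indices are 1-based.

(s=1,f=1) a[fast]=5≠0 swap→a[1]=5 → slow++,fast++
(s=2,f=2) a[fast]=0 → fast++
(s=2,f=3) a[fast]=4≠0 swap→a[2]=4 → slow++,fast++
(s=3,f=4) a[fast]=0 → fast++
(s=3,f=5) a[fast]=0 → fast++
(s=3,f=6) a[fast]=2≠0 swap→a[3]=2 → slow++,fast++
(s=4,f=7) a[fast]=0 → fast++
(s=4,f=8) a[fast]=0 → fast++

slow=4, fast=9, a=[5, 4, 2, 0, 0, 0, 0, 0, 0, 7, 0, 0, 0, 8, 8, 0, 8, 0, 4, 4]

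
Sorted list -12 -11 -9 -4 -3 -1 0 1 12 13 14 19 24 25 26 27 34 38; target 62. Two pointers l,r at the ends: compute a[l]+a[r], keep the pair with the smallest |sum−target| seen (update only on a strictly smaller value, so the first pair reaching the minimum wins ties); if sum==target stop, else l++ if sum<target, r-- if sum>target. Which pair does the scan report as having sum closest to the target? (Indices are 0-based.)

pair (24, 38) with sum 62 (|Δ|=0)

[0,17] -12+38=26 d=36 * → l++
[1,17] -11+38=27 d=35 * → l++
[2,17] -9+38=29 d=33 * → l++
[3,17] -4+38=34 d=28 * → l++
[4,17] -3+38=35 d=27 * → l++
[5,17] -1+38=37 d=25 * → l++
[6,17] 0+38=38 d=24 * → l++
[7,17] 1+38=39 d=23 * → l++
[8,17] 12+38=50 d=12 * → l++
[9,17] 13+38=51 d=11 * → l++
[10,17] 14+38=52 d=10 * → l++
[11,17] 19+38=57 d=5 * → l++
[12,17] 24+38=62 d=0 * → stop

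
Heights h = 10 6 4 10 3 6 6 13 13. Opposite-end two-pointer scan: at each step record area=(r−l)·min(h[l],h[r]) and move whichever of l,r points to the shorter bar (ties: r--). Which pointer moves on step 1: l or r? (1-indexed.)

l=1 r=9: min(10,13)*8=80 best=80 *, l++

l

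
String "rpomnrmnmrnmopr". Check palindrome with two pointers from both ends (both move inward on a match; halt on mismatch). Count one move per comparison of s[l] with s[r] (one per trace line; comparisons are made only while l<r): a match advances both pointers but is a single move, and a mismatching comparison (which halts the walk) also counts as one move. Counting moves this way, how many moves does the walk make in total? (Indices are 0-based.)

l=0 r=14: 'r'=='r', l++,r--
l=1 r=13: 'p'=='p', l++,r--
l=2 r=12: 'o'=='o', l++,r--
l=3 r=11: 'm'=='m', l++,r--
l=4 r=10: 'n'=='n', l++,r--
l=5 r=9: 'r'=='r', l++,r--
l=6 r=8: 'm'=='m', l++,r--

7 moves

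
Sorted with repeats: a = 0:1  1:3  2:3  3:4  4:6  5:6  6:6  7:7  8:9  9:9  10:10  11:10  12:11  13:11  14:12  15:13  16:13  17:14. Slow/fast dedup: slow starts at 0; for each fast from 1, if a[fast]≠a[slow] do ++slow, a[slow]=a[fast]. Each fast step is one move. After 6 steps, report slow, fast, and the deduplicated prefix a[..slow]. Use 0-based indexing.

slow=0 fast=1: a[fast]=3≠a[slow]=1 write a[1]=3, slow++,fast++
slow=1 fast=2: a[fast]=3=a[slow] dup, fast++
slow=1 fast=3: a[fast]=4≠a[slow]=3 write a[2]=4, slow++,fast++
slow=2 fast=4: a[fast]=6≠a[slow]=4 write a[3]=6, slow++,fast++
slow=3 fast=5: a[fast]=6=a[slow] dup, fast++
slow=3 fast=6: a[fast]=6=a[slow] dup, fast++

slow=3, fast=7, prefix=[1, 3, 4, 6]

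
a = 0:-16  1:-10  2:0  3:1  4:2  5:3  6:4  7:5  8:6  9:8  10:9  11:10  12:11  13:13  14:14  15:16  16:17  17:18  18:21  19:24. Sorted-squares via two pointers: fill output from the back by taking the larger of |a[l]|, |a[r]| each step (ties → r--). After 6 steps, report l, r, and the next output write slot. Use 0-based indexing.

[0,19] |-16|<=|24| out[19]=576 → r--
[0,18] |-16|<=|21| out[18]=441 → r--
[0,17] |-16|<=|18| out[17]=324 → r--
[0,16] |-16|<=|17| out[16]=289 → r--
[0,15] |-16|<=|16| out[15]=256 → r--
[0,14] |-16|>|14| out[14]=256 → l++

l=1, r=14, next write slot=13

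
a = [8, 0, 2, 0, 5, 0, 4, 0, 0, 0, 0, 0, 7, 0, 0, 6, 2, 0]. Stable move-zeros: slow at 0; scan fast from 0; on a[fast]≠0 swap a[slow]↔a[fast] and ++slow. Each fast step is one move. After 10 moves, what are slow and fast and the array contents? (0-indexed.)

slow=0 fast=0: a[fast]=8≠0 swap→a[0]=8, slow++,fast++
slow=1 fast=1: a[fast]=0, fast++
slow=1 fast=2: a[fast]=2≠0 swap→a[1]=2, slow++,fast++
slow=2 fast=3: a[fast]=0, fast++
slow=2 fast=4: a[fast]=5≠0 swap→a[2]=5, slow++,fast++
slow=3 fast=5: a[fast]=0, fast++
slow=3 fast=6: a[fast]=4≠0 swap→a[3]=4, slow++,fast++
slow=4 fast=7: a[fast]=0, fast++
slow=4 fast=8: a[fast]=0, fast++
slow=4 fast=9: a[fast]=0, fast++

slow=4, fast=10, a=[8, 2, 5, 4, 0, 0, 0, 0, 0, 0, 0, 0, 7, 0, 0, 6, 2, 0]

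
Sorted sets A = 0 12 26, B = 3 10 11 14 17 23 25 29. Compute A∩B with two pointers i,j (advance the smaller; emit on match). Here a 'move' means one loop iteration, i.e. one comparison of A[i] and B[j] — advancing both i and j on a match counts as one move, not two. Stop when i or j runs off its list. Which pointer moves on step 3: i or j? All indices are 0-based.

j

[i=0,j=0] 0<3 → i++
[i=1,j=0] 12>3 → j++
[i=1,j=1] 12>10 → j++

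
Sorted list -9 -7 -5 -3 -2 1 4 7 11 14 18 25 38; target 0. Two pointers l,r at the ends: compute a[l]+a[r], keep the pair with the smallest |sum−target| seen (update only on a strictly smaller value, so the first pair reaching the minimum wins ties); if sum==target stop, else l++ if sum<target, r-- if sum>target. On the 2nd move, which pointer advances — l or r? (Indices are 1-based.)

r

l=1 r=13: -9+38=29 d=29 *, r--
l=1 r=12: -9+25=16 d=16 *, r--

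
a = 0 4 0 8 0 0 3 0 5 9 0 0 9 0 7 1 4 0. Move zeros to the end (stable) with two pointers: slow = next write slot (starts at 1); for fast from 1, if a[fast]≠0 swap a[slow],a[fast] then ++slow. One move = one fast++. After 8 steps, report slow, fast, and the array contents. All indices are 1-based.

(s=1,f=1) a[fast]=0 → fast++
(s=1,f=2) a[fast]=4≠0 swap→a[1]=4 → slow++,fast++
(s=2,f=3) a[fast]=0 → fast++
(s=2,f=4) a[fast]=8≠0 swap→a[2]=8 → slow++,fast++
(s=3,f=5) a[fast]=0 → fast++
(s=3,f=6) a[fast]=0 → fast++
(s=3,f=7) a[fast]=3≠0 swap→a[3]=3 → slow++,fast++
(s=4,f=8) a[fast]=0 → fast++

slow=4, fast=9, a=[4, 8, 3, 0, 0, 0, 0, 0, 5, 9, 0, 0, 9, 0, 7, 1, 4, 0]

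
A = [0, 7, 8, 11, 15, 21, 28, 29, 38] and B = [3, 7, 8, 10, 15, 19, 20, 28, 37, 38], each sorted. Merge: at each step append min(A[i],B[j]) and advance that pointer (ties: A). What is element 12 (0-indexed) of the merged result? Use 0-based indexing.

i=0 j=0: A[i]=0<=B[j]=3 take 0, i++
i=1 j=0: A[i]=7>B[j]=3 take 3, j++
i=1 j=1: A[i]=7<=B[j]=7 take 7, i++
i=2 j=1: A[i]=8>B[j]=7 take 7, j++
i=2 j=2: A[i]=8<=B[j]=8 take 8, i++
i=3 j=2: A[i]=11>B[j]=8 take 8, j++
i=3 j=3: A[i]=11>B[j]=10 take 10, j++
i=3 j=4: A[i]=11<=B[j]=15 take 11, i++
i=4 j=4: A[i]=15<=B[j]=15 take 15, i++
i=5 j=4: A[i]=21>B[j]=15 take 15, j++
i=5 j=5: A[i]=21>B[j]=19 take 19, j++
i=5 j=6: A[i]=21>B[j]=20 take 20, j++
i=5 j=7: A[i]=21<=B[j]=28 take 21, i++
i=6 j=7: A[i]=28<=B[j]=28 take 28, i++
i=7 j=7: A[i]=29>B[j]=28 take 28, j++
i=7 j=8: A[i]=29<=B[j]=37 take 29, i++
i=8 j=8: A[i]=38>B[j]=37 take 37, j++
i=8 j=9: A[i]=38<=B[j]=38 take 38, i++
i=9 j=9: A done, take B[j]=38, j++

merged[12] = 21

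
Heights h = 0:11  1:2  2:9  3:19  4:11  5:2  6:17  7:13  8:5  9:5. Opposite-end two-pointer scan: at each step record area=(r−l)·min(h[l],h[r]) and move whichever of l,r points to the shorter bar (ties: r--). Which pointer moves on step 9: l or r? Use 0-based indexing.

r

l=0 r=9: min(11,5)*9=45 best=45 *, r--
l=0 r=8: min(11,5)*8=40 best=45, r--
l=0 r=7: min(11,13)*7=77 best=77 *, l++
l=1 r=7: min(2,13)*6=12 best=77, l++
l=2 r=7: min(9,13)*5=45 best=77, l++
l=3 r=7: min(19,13)*4=52 best=77, r--
l=3 r=6: min(19,17)*3=51 best=77, r--
l=3 r=5: min(19,2)*2=4 best=77, r--
l=3 r=4: min(19,11)*1=11 best=77, r--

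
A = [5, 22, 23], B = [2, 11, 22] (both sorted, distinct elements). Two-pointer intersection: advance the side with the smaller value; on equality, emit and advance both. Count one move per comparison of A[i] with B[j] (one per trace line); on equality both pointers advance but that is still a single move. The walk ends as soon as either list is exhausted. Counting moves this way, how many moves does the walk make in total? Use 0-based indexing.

4 moves

i=0 j=0: 5>2, j++
i=0 j=1: 5<11, i++
i=1 j=1: 22>11, j++
i=1 j=2: 22==22 emit, i++,j++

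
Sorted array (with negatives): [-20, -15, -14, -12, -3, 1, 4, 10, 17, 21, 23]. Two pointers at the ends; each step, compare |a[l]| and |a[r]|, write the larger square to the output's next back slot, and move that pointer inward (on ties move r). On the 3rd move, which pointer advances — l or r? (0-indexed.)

l

[0,10] |-20|<=|23| out[10]=529 → r--
[0,9] |-20|<=|21| out[9]=441 → r--
[0,8] |-20|>|17| out[8]=400 → l++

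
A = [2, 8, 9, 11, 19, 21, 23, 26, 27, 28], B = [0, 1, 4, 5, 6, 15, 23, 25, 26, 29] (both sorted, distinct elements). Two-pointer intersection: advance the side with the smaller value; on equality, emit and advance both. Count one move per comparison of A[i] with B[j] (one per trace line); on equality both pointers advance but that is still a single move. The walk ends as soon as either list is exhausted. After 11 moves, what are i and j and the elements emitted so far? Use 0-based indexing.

[i=0,j=0] 2>0 → j++
[i=0,j=1] 2>1 → j++
[i=0,j=2] 2<4 → i++
[i=1,j=2] 8>4 → j++
[i=1,j=3] 8>5 → j++
[i=1,j=4] 8>6 → j++
[i=1,j=5] 8<15 → i++
[i=2,j=5] 9<15 → i++
[i=3,j=5] 11<15 → i++
[i=4,j=5] 19>15 → j++
[i=4,j=6] 19<23 → i++

i=5, j=6, emitted=[]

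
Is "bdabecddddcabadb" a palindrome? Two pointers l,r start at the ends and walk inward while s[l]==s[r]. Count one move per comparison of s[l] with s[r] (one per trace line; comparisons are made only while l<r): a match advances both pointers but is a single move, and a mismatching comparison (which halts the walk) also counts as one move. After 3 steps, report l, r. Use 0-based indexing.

l=3, r=12

l=0 r=15: 'b'=='b', l++,r--
l=1 r=14: 'd'=='d', l++,r--
l=2 r=13: 'a'=='a', l++,r--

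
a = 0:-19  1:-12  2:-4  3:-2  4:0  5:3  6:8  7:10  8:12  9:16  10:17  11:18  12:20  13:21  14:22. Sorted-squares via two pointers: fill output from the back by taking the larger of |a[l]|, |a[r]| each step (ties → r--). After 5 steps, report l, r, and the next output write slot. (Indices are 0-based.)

l=1, r=10, next write slot=9

l=0 r=14: |-19|<=|22| out[14]=484, r--
l=0 r=13: |-19|<=|21| out[13]=441, r--
l=0 r=12: |-19|<=|20| out[12]=400, r--
l=0 r=11: |-19|>|18| out[11]=361, l++
l=1 r=11: |-12|<=|18| out[10]=324, r--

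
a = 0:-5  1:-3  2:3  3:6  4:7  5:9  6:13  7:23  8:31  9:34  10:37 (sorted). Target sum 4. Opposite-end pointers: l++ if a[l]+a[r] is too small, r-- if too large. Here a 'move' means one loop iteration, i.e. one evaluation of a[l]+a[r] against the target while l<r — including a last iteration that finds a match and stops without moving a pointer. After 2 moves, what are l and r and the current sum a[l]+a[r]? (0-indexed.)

l=0, r=8, sum=26

[0,10] -5+37=32 >4 → r--
[0,9] -5+34=29 >4 → r--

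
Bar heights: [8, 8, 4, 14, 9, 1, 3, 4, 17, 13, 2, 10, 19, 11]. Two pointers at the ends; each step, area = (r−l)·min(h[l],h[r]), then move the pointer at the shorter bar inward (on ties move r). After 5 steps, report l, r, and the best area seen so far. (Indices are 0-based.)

l=4, r=12, best area=126

l=0 r=13: min(8,11)*13=104 best=104 *, l++
l=1 r=13: min(8,11)*12=96 best=104, l++
l=2 r=13: min(4,11)*11=44 best=104, l++
l=3 r=13: min(14,11)*10=110 best=110 *, r--
l=3 r=12: min(14,19)*9=126 best=126 *, l++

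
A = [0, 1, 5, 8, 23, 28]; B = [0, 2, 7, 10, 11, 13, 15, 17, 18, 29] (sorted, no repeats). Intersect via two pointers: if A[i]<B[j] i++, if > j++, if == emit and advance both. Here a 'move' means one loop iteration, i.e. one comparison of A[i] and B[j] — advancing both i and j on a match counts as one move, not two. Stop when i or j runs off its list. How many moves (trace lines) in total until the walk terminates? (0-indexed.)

14 moves

[i=0,j=0] 0==0 emit → i++,j++
[i=1,j=1] 1<2 → i++
[i=2,j=1] 5>2 → j++
[i=2,j=2] 5<7 → i++
[i=3,j=2] 8>7 → j++
[i=3,j=3] 8<10 → i++
[i=4,j=3] 23>10 → j++
[i=4,j=4] 23>11 → j++
[i=4,j=5] 23>13 → j++
[i=4,j=6] 23>15 → j++
[i=4,j=7] 23>17 → j++
[i=4,j=8] 23>18 → j++
[i=4,j=9] 23<29 → i++
[i=5,j=9] 28<29 → i++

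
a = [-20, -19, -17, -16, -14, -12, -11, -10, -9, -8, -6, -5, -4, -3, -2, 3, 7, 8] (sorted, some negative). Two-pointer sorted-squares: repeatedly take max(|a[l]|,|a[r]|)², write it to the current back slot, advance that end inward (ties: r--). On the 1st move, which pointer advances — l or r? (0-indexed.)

l

l=0 r=17: |-20|>|8| out[17]=400, l++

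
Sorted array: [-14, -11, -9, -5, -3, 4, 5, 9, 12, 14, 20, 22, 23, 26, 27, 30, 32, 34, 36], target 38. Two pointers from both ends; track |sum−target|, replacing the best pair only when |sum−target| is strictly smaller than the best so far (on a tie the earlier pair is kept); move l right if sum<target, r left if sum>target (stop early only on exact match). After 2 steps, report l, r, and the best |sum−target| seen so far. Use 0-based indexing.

l=0 r=18: -14+36=22 d=16 *, l++
l=1 r=18: -11+36=25 d=13 *, l++

l=2, r=18, best |Δ|=13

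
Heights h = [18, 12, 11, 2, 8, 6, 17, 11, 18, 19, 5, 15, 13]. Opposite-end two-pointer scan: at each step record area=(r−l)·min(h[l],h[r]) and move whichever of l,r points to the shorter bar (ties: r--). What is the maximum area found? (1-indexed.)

max area = 165

l=1 r=13: min(18,13)*12=156 best=156 *, r--
l=1 r=12: min(18,15)*11=165 best=165 *, r--
l=1 r=11: min(18,5)*10=50 best=165, r--
l=1 r=10: min(18,19)*9=162 best=165, l++
l=2 r=10: min(12,19)*8=96 best=165, l++
l=3 r=10: min(11,19)*7=77 best=165, l++
l=4 r=10: min(2,19)*6=12 best=165, l++
l=5 r=10: min(8,19)*5=40 best=165, l++
l=6 r=10: min(6,19)*4=24 best=165, l++
l=7 r=10: min(17,19)*3=51 best=165, l++
l=8 r=10: min(11,19)*2=22 best=165, l++
l=9 r=10: min(18,19)*1=18 best=165, l++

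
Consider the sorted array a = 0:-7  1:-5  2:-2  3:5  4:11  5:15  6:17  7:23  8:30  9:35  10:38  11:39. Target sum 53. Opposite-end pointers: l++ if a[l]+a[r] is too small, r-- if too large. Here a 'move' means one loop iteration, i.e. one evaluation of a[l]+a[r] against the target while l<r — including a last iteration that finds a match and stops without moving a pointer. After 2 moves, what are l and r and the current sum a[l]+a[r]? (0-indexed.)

l=2, r=11, sum=37

[0,11] -7+39=32 <53 → l++
[1,11] -5+39=34 <53 → l++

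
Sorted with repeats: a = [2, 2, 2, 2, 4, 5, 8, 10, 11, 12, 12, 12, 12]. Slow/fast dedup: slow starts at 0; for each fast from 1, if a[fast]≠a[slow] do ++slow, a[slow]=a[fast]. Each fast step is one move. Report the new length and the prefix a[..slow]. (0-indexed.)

length 7; prefix = [2, 4, 5, 8, 10, 11, 12]

slow=0 fast=1: a[fast]=2=a[slow] dup, fast++
slow=0 fast=2: a[fast]=2=a[slow] dup, fast++
slow=0 fast=3: a[fast]=2=a[slow] dup, fast++
slow=0 fast=4: a[fast]=4≠a[slow]=2 write a[1]=4, slow++,fast++
slow=1 fast=5: a[fast]=5≠a[slow]=4 write a[2]=5, slow++,fast++
slow=2 fast=6: a[fast]=8≠a[slow]=5 write a[3]=8, slow++,fast++
slow=3 fast=7: a[fast]=10≠a[slow]=8 write a[4]=10, slow++,fast++
slow=4 fast=8: a[fast]=11≠a[slow]=10 write a[5]=11, slow++,fast++
slow=5 fast=9: a[fast]=12≠a[slow]=11 write a[6]=12, slow++,fast++
slow=6 fast=10: a[fast]=12=a[slow] dup, fast++
slow=6 fast=11: a[fast]=12=a[slow] dup, fast++
slow=6 fast=12: a[fast]=12=a[slow] dup, fast++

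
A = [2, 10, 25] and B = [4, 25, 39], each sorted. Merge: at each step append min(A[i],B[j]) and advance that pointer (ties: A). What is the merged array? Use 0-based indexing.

i=0 j=0: A[i]=2<=B[j]=4 take 2, i++
i=1 j=0: A[i]=10>B[j]=4 take 4, j++
i=1 j=1: A[i]=10<=B[j]=25 take 10, i++
i=2 j=1: A[i]=25<=B[j]=25 take 25, i++
i=3 j=1: A done, take B[j]=25, j++
i=3 j=2: A done, take B[j]=39, j++

[2, 4, 10, 25, 25, 39]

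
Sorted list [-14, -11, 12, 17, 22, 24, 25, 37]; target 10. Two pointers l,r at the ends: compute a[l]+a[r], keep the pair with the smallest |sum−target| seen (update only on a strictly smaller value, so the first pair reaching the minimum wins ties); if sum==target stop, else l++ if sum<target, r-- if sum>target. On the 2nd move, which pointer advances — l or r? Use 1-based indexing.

[1,8] -14+37=23 d=13 * → r--
[1,7] -14+25=11 d=1 * → r--

r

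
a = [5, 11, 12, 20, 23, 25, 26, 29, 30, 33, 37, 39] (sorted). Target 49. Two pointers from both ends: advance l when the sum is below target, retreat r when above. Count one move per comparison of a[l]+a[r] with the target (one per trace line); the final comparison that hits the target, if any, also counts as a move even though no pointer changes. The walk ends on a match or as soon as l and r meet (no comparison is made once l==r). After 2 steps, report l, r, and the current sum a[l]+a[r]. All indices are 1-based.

l=1 r=12: 5+39=44 <49, l++
l=2 r=12: 11+39=50 >49, r--

l=2, r=11, sum=48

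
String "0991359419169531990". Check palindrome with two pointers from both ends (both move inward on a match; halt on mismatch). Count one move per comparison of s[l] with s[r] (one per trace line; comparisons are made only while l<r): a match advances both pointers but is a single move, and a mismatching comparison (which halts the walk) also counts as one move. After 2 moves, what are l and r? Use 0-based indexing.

l=0 r=18: '0'=='0', l++,r--
l=1 r=17: '9'=='9', l++,r--

l=2, r=16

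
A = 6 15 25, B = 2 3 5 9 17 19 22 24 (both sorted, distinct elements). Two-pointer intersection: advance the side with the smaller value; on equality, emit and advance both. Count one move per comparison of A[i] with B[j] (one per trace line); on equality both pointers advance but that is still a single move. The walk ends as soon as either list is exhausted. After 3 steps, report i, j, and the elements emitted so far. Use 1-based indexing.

i=1, j=4, emitted=[]

[i=1,j=1] 6>2 → j++
[i=1,j=2] 6>3 → j++
[i=1,j=3] 6>5 → j++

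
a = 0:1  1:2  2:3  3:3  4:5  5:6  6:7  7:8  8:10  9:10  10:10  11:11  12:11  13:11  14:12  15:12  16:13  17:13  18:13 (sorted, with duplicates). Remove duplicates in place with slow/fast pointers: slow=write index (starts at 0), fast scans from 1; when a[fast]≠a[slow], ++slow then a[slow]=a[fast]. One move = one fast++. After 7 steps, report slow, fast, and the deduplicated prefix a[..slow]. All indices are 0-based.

slow=6, fast=8, prefix=[1, 2, 3, 5, 6, 7, 8]

slow=0 fast=1: a[fast]=2≠a[slow]=1 write a[1]=2, slow++,fast++
slow=1 fast=2: a[fast]=3≠a[slow]=2 write a[2]=3, slow++,fast++
slow=2 fast=3: a[fast]=3=a[slow] dup, fast++
slow=2 fast=4: a[fast]=5≠a[slow]=3 write a[3]=5, slow++,fast++
slow=3 fast=5: a[fast]=6≠a[slow]=5 write a[4]=6, slow++,fast++
slow=4 fast=6: a[fast]=7≠a[slow]=6 write a[5]=7, slow++,fast++
slow=5 fast=7: a[fast]=8≠a[slow]=7 write a[6]=8, slow++,fast++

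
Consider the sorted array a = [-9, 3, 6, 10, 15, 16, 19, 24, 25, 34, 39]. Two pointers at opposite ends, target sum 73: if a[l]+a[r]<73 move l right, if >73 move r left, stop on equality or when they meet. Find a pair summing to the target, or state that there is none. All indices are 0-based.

(34, 39)

l=0 r=10: -9+39=30 <73, l++
l=1 r=10: 3+39=42 <73, l++
l=2 r=10: 6+39=45 <73, l++
l=3 r=10: 10+39=49 <73, l++
l=4 r=10: 15+39=54 <73, l++
l=5 r=10: 16+39=55 <73, l++
l=6 r=10: 19+39=58 <73, l++
l=7 r=10: 24+39=63 <73, l++
l=8 r=10: 25+39=64 <73, l++
l=9 r=10: 34+39=73, found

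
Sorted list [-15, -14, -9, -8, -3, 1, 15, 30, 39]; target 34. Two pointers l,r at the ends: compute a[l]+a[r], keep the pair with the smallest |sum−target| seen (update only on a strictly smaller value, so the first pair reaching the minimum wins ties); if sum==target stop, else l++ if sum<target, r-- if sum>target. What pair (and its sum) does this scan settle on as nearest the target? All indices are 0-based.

pair (-3, 39) with sum 36 (|Δ|=2)

l=0 r=8: -15+39=24 d=10 *, l++
l=1 r=8: -14+39=25 d=9 *, l++
l=2 r=8: -9+39=30 d=4 *, l++
l=3 r=8: -8+39=31 d=3 *, l++
l=4 r=8: -3+39=36 d=2 *, r--
l=4 r=7: -3+30=27 d=7, l++
l=5 r=7: 1+30=31 d=3, l++
l=6 r=7: 15+30=45 d=11, r--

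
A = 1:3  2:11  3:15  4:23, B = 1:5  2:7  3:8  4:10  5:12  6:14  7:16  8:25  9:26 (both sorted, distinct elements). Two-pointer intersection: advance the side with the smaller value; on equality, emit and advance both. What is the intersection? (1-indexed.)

[i=1,j=1] 3<5 → i++
[i=2,j=1] 11>5 → j++
[i=2,j=2] 11>7 → j++
[i=2,j=3] 11>8 → j++
[i=2,j=4] 11>10 → j++
[i=2,j=5] 11<12 → i++
[i=3,j=5] 15>12 → j++
[i=3,j=6] 15>14 → j++
[i=3,j=7] 15<16 → i++
[i=4,j=7] 23>16 → j++
[i=4,j=8] 23<25 → i++

intersection = []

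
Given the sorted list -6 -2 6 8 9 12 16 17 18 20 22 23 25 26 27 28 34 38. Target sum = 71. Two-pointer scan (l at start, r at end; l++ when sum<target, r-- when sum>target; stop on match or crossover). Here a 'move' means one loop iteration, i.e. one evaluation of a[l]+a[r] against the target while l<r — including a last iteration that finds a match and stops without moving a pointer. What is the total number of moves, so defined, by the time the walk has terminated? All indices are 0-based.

17 moves

l=0 r=17: -6+38=32 <71, l++
l=1 r=17: -2+38=36 <71, l++
l=2 r=17: 6+38=44 <71, l++
l=3 r=17: 8+38=46 <71, l++
l=4 r=17: 9+38=47 <71, l++
l=5 r=17: 12+38=50 <71, l++
l=6 r=17: 16+38=54 <71, l++
l=7 r=17: 17+38=55 <71, l++
l=8 r=17: 18+38=56 <71, l++
l=9 r=17: 20+38=58 <71, l++
l=10 r=17: 22+38=60 <71, l++
l=11 r=17: 23+38=61 <71, l++
l=12 r=17: 25+38=63 <71, l++
l=13 r=17: 26+38=64 <71, l++
l=14 r=17: 27+38=65 <71, l++
l=15 r=17: 28+38=66 <71, l++
l=16 r=17: 34+38=72 >71, r--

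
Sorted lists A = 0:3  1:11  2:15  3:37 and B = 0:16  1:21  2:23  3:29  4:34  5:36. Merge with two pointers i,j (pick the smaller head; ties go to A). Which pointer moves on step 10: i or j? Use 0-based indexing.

[i=0,j=0] A[i]=3<=B[j]=16 take 3 → i++
[i=1,j=0] A[i]=11<=B[j]=16 take 11 → i++
[i=2,j=0] A[i]=15<=B[j]=16 take 15 → i++
[i=3,j=0] A[i]=37>B[j]=16 take 16 → j++
[i=3,j=1] A[i]=37>B[j]=21 take 21 → j++
[i=3,j=2] A[i]=37>B[j]=23 take 23 → j++
[i=3,j=3] A[i]=37>B[j]=29 take 29 → j++
[i=3,j=4] A[i]=37>B[j]=34 take 34 → j++
[i=3,j=5] A[i]=37>B[j]=36 take 36 → j++
[i=3,j=6] B done, take A[i]=37 → i++

i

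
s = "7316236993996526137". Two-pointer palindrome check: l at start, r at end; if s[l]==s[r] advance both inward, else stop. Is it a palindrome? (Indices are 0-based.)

not a palindrome (mismatch at 5,13)

l=0 r=18: '7'=='7', l++,r--
l=1 r=17: '3'=='3', l++,r--
l=2 r=16: '1'=='1', l++,r--
l=3 r=15: '6'=='6', l++,r--
l=4 r=14: '2'=='2', l++,r--
l=5 r=13: '3'!='5', stop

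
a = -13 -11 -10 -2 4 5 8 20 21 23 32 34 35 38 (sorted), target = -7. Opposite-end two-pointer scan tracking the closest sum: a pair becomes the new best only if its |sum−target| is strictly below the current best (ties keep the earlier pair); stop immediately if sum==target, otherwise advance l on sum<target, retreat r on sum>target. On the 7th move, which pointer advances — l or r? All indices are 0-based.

r

[0,13] -13+38=25 d=32 * → r--
[0,12] -13+35=22 d=29 * → r--
[0,11] -13+34=21 d=28 * → r--
[0,10] -13+32=19 d=26 * → r--
[0,9] -13+23=10 d=17 * → r--
[0,8] -13+21=8 d=15 * → r--
[0,7] -13+20=7 d=14 * → r--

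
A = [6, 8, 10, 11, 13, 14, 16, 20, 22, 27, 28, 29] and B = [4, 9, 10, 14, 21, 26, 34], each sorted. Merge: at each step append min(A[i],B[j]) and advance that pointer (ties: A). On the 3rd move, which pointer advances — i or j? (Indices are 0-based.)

i

i=0 j=0: A[i]=6>B[j]=4 take 4, j++
i=0 j=1: A[i]=6<=B[j]=9 take 6, i++
i=1 j=1: A[i]=8<=B[j]=9 take 8, i++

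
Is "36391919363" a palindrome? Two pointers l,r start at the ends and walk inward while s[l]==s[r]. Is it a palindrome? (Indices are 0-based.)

palindrome

[0,10] '3'=='3' → l++,r--
[1,9] '6'=='6' → l++,r--
[2,8] '3'=='3' → l++,r--
[3,7] '9'=='9' → l++,r--
[4,6] '1'=='1' → l++,r--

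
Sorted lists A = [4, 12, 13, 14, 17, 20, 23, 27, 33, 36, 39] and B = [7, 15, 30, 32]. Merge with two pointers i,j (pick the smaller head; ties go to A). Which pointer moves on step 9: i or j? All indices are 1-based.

i

[i=1,j=1] A[i]=4<=B[j]=7 take 4 → i++
[i=2,j=1] A[i]=12>B[j]=7 take 7 → j++
[i=2,j=2] A[i]=12<=B[j]=15 take 12 → i++
[i=3,j=2] A[i]=13<=B[j]=15 take 13 → i++
[i=4,j=2] A[i]=14<=B[j]=15 take 14 → i++
[i=5,j=2] A[i]=17>B[j]=15 take 15 → j++
[i=5,j=3] A[i]=17<=B[j]=30 take 17 → i++
[i=6,j=3] A[i]=20<=B[j]=30 take 20 → i++
[i=7,j=3] A[i]=23<=B[j]=30 take 23 → i++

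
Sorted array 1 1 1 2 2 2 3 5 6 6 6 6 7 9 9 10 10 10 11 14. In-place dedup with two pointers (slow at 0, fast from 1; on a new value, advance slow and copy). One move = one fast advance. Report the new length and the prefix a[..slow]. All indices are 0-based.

length 10; prefix = [1, 2, 3, 5, 6, 7, 9, 10, 11, 14]

slow=0 fast=1: a[fast]=1=a[slow] dup, fast++
slow=0 fast=2: a[fast]=1=a[slow] dup, fast++
slow=0 fast=3: a[fast]=2≠a[slow]=1 write a[1]=2, slow++,fast++
slow=1 fast=4: a[fast]=2=a[slow] dup, fast++
slow=1 fast=5: a[fast]=2=a[slow] dup, fast++
slow=1 fast=6: a[fast]=3≠a[slow]=2 write a[2]=3, slow++,fast++
slow=2 fast=7: a[fast]=5≠a[slow]=3 write a[3]=5, slow++,fast++
slow=3 fast=8: a[fast]=6≠a[slow]=5 write a[4]=6, slow++,fast++
slow=4 fast=9: a[fast]=6=a[slow] dup, fast++
slow=4 fast=10: a[fast]=6=a[slow] dup, fast++
slow=4 fast=11: a[fast]=6=a[slow] dup, fast++
slow=4 fast=12: a[fast]=7≠a[slow]=6 write a[5]=7, slow++,fast++
slow=5 fast=13: a[fast]=9≠a[slow]=7 write a[6]=9, slow++,fast++
slow=6 fast=14: a[fast]=9=a[slow] dup, fast++
slow=6 fast=15: a[fast]=10≠a[slow]=9 write a[7]=10, slow++,fast++
slow=7 fast=16: a[fast]=10=a[slow] dup, fast++
slow=7 fast=17: a[fast]=10=a[slow] dup, fast++
slow=7 fast=18: a[fast]=11≠a[slow]=10 write a[8]=11, slow++,fast++
slow=8 fast=19: a[fast]=14≠a[slow]=11 write a[9]=14, slow++,fast++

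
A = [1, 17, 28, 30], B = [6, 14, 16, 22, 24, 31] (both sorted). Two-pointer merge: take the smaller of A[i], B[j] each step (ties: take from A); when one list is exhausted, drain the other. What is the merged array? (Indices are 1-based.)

[1, 6, 14, 16, 17, 22, 24, 28, 30, 31]

[i=1,j=1] A[i]=1<=B[j]=6 take 1 → i++
[i=2,j=1] A[i]=17>B[j]=6 take 6 → j++
[i=2,j=2] A[i]=17>B[j]=14 take 14 → j++
[i=2,j=3] A[i]=17>B[j]=16 take 16 → j++
[i=2,j=4] A[i]=17<=B[j]=22 take 17 → i++
[i=3,j=4] A[i]=28>B[j]=22 take 22 → j++
[i=3,j=5] A[i]=28>B[j]=24 take 24 → j++
[i=3,j=6] A[i]=28<=B[j]=31 take 28 → i++
[i=4,j=6] A[i]=30<=B[j]=31 take 30 → i++
[i=5,j=6] A done, take B[j]=31 → j++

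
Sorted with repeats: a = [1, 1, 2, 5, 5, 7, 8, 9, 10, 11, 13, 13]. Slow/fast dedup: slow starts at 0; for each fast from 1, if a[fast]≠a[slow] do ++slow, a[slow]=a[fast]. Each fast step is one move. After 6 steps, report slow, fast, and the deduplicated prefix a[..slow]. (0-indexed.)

slow=4, fast=7, prefix=[1, 2, 5, 7, 8]

(s=0,f=1) a[fast]=1=a[slow] dup → fast++
(s=0,f=2) a[fast]=2≠a[slow]=1 write a[1]=2 → slow++,fast++
(s=1,f=3) a[fast]=5≠a[slow]=2 write a[2]=5 → slow++,fast++
(s=2,f=4) a[fast]=5=a[slow] dup → fast++
(s=2,f=5) a[fast]=7≠a[slow]=5 write a[3]=7 → slow++,fast++
(s=3,f=6) a[fast]=8≠a[slow]=7 write a[4]=8 → slow++,fast++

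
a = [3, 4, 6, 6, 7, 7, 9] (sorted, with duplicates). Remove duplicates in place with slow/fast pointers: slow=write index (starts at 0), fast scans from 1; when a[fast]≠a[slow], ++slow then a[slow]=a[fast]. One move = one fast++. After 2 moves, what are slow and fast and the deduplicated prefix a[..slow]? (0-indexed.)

slow=2, fast=3, prefix=[3, 4, 6]

(s=0,f=1) a[fast]=4≠a[slow]=3 write a[1]=4 → slow++,fast++
(s=1,f=2) a[fast]=6≠a[slow]=4 write a[2]=6 → slow++,fast++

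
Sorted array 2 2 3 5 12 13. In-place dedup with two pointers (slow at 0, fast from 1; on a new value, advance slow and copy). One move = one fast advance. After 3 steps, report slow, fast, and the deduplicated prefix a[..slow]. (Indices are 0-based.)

slow=2, fast=4, prefix=[2, 3, 5]

(s=0,f=1) a[fast]=2=a[slow] dup → fast++
(s=0,f=2) a[fast]=3≠a[slow]=2 write a[1]=3 → slow++,fast++
(s=1,f=3) a[fast]=5≠a[slow]=3 write a[2]=5 → slow++,fast++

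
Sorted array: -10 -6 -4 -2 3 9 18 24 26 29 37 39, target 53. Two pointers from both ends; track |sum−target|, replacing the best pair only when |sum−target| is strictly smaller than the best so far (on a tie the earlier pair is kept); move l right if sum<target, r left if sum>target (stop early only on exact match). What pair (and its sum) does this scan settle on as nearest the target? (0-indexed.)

pair (24, 29) with sum 53 (|Δ|=0)

[0,11] -10+39=29 d=24 * → l++
[1,11] -6+39=33 d=20 * → l++
[2,11] -4+39=35 d=18 * → l++
[3,11] -2+39=37 d=16 * → l++
[4,11] 3+39=42 d=11 * → l++
[5,11] 9+39=48 d=5 * → l++
[6,11] 18+39=57 d=4 * → r--
[6,10] 18+37=55 d=2 * → r--
[6,9] 18+29=47 d=6 → l++
[7,9] 24+29=53 d=0 * → stop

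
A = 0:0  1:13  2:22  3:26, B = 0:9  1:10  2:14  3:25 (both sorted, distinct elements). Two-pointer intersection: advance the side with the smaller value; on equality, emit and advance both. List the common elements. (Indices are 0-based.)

intersection = []

i=0 j=0: 0<9, i++
i=1 j=0: 13>9, j++
i=1 j=1: 13>10, j++
i=1 j=2: 13<14, i++
i=2 j=2: 22>14, j++
i=2 j=3: 22<25, i++
i=3 j=3: 26>25, j++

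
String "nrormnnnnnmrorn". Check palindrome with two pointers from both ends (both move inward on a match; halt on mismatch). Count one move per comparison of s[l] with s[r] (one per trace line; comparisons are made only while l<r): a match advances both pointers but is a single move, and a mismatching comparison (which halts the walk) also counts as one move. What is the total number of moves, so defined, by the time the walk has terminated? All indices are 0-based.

l=0 r=14: 'n'=='n', l++,r--
l=1 r=13: 'r'=='r', l++,r--
l=2 r=12: 'o'=='o', l++,r--
l=3 r=11: 'r'=='r', l++,r--
l=4 r=10: 'm'=='m', l++,r--
l=5 r=9: 'n'=='n', l++,r--
l=6 r=8: 'n'=='n', l++,r--

7 moves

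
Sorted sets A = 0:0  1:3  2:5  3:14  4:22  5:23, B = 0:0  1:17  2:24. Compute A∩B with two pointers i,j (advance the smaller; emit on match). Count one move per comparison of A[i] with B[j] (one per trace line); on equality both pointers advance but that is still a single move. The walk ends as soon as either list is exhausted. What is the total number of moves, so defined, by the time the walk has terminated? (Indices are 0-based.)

7 moves

[i=0,j=0] 0==0 emit → i++,j++
[i=1,j=1] 3<17 → i++
[i=2,j=1] 5<17 → i++
[i=3,j=1] 14<17 → i++
[i=4,j=1] 22>17 → j++
[i=4,j=2] 22<24 → i++
[i=5,j=2] 23<24 → i++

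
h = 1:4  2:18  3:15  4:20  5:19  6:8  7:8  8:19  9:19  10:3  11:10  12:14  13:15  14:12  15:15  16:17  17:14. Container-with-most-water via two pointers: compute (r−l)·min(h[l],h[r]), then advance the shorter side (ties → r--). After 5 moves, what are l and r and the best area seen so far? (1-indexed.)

l=2, r=13, best area=238

l=1 r=17: min(4,14)*16=64 best=64 *, l++
l=2 r=17: min(18,14)*15=210 best=210 *, r--
l=2 r=16: min(18,17)*14=238 best=238 *, r--
l=2 r=15: min(18,15)*13=195 best=238, r--
l=2 r=14: min(18,12)*12=144 best=238, r--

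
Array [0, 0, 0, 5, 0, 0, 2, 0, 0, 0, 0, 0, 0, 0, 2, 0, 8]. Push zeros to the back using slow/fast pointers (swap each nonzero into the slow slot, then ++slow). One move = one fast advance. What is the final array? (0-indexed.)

[5, 2, 2, 8, 0, 0, 0, 0, 0, 0, 0, 0, 0, 0, 0, 0, 0]

(s=0,f=0) a[fast]=0 → fast++
(s=0,f=1) a[fast]=0 → fast++
(s=0,f=2) a[fast]=0 → fast++
(s=0,f=3) a[fast]=5≠0 swap→a[0]=5 → slow++,fast++
(s=1,f=4) a[fast]=0 → fast++
(s=1,f=5) a[fast]=0 → fast++
(s=1,f=6) a[fast]=2≠0 swap→a[1]=2 → slow++,fast++
(s=2,f=7) a[fast]=0 → fast++
(s=2,f=8) a[fast]=0 → fast++
(s=2,f=9) a[fast]=0 → fast++
(s=2,f=10) a[fast]=0 → fast++
(s=2,f=11) a[fast]=0 → fast++
(s=2,f=12) a[fast]=0 → fast++
(s=2,f=13) a[fast]=0 → fast++
(s=2,f=14) a[fast]=2≠0 swap→a[2]=2 → slow++,fast++
(s=3,f=15) a[fast]=0 → fast++
(s=3,f=16) a[fast]=8≠0 swap→a[3]=8 → slow++,fast++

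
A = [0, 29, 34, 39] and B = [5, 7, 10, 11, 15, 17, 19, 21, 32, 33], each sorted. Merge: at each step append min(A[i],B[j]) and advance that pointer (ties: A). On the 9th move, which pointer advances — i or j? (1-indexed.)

j

[i=1,j=1] A[i]=0<=B[j]=5 take 0 → i++
[i=2,j=1] A[i]=29>B[j]=5 take 5 → j++
[i=2,j=2] A[i]=29>B[j]=7 take 7 → j++
[i=2,j=3] A[i]=29>B[j]=10 take 10 → j++
[i=2,j=4] A[i]=29>B[j]=11 take 11 → j++
[i=2,j=5] A[i]=29>B[j]=15 take 15 → j++
[i=2,j=6] A[i]=29>B[j]=17 take 17 → j++
[i=2,j=7] A[i]=29>B[j]=19 take 19 → j++
[i=2,j=8] A[i]=29>B[j]=21 take 21 → j++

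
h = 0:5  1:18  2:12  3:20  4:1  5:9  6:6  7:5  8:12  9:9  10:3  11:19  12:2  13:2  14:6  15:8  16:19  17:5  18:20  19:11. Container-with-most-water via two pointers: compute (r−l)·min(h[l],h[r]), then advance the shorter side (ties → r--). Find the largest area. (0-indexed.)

l=0 r=19: min(5,11)*19=95 best=95 *, l++
l=1 r=19: min(18,11)*18=198 best=198 *, r--
l=1 r=18: min(18,20)*17=306 best=306 *, l++
l=2 r=18: min(12,20)*16=192 best=306, l++
l=3 r=18: min(20,20)*15=300 best=306, r--
l=3 r=17: min(20,5)*14=70 best=306, r--
l=3 r=16: min(20,19)*13=247 best=306, r--
l=3 r=15: min(20,8)*12=96 best=306, r--
l=3 r=14: min(20,6)*11=66 best=306, r--
l=3 r=13: min(20,2)*10=20 best=306, r--
l=3 r=12: min(20,2)*9=18 best=306, r--
l=3 r=11: min(20,19)*8=152 best=306, r--
l=3 r=10: min(20,3)*7=21 best=306, r--
l=3 r=9: min(20,9)*6=54 best=306, r--
l=3 r=8: min(20,12)*5=60 best=306, r--
l=3 r=7: min(20,5)*4=20 best=306, r--
l=3 r=6: min(20,6)*3=18 best=306, r--
l=3 r=5: min(20,9)*2=18 best=306, r--
l=3 r=4: min(20,1)*1=1 best=306, r--

max area = 306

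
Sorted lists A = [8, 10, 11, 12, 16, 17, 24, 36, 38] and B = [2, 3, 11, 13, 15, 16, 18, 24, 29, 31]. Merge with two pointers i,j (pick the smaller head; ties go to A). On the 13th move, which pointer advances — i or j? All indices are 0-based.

[i=0,j=0] A[i]=8>B[j]=2 take 2 → j++
[i=0,j=1] A[i]=8>B[j]=3 take 3 → j++
[i=0,j=2] A[i]=8<=B[j]=11 take 8 → i++
[i=1,j=2] A[i]=10<=B[j]=11 take 10 → i++
[i=2,j=2] A[i]=11<=B[j]=11 take 11 → i++
[i=3,j=2] A[i]=12>B[j]=11 take 11 → j++
[i=3,j=3] A[i]=12<=B[j]=13 take 12 → i++
[i=4,j=3] A[i]=16>B[j]=13 take 13 → j++
[i=4,j=4] A[i]=16>B[j]=15 take 15 → j++
[i=4,j=5] A[i]=16<=B[j]=16 take 16 → i++
[i=5,j=5] A[i]=17>B[j]=16 take 16 → j++
[i=5,j=6] A[i]=17<=B[j]=18 take 17 → i++
[i=6,j=6] A[i]=24>B[j]=18 take 18 → j++

j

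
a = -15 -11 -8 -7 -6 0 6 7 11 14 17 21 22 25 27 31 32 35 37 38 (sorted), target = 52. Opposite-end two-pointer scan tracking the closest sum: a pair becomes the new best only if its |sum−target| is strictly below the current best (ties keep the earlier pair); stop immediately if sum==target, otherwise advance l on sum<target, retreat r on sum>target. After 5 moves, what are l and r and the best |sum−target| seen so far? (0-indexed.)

[0,19] -15+38=23 d=29 * → l++
[1,19] -11+38=27 d=25 * → l++
[2,19] -8+38=30 d=22 * → l++
[3,19] -7+38=31 d=21 * → l++
[4,19] -6+38=32 d=20 * → l++

l=5, r=19, best |Δ|=20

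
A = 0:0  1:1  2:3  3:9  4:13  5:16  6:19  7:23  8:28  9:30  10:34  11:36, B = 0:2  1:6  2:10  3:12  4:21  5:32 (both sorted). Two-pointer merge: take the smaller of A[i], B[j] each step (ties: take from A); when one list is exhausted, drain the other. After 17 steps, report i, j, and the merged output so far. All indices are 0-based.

i=11, j=6, merged so far=[0, 1, 2, 3, 6, 9, 10, 12, 13, 16, 19, 21, 23, 28, 30, 32, 34]

[i=0,j=0] A[i]=0<=B[j]=2 take 0 → i++
[i=1,j=0] A[i]=1<=B[j]=2 take 1 → i++
[i=2,j=0] A[i]=3>B[j]=2 take 2 → j++
[i=2,j=1] A[i]=3<=B[j]=6 take 3 → i++
[i=3,j=1] A[i]=9>B[j]=6 take 6 → j++
[i=3,j=2] A[i]=9<=B[j]=10 take 9 → i++
[i=4,j=2] A[i]=13>B[j]=10 take 10 → j++
[i=4,j=3] A[i]=13>B[j]=12 take 12 → j++
[i=4,j=4] A[i]=13<=B[j]=21 take 13 → i++
[i=5,j=4] A[i]=16<=B[j]=21 take 16 → i++
[i=6,j=4] A[i]=19<=B[j]=21 take 19 → i++
[i=7,j=4] A[i]=23>B[j]=21 take 21 → j++
[i=7,j=5] A[i]=23<=B[j]=32 take 23 → i++
[i=8,j=5] A[i]=28<=B[j]=32 take 28 → i++
[i=9,j=5] A[i]=30<=B[j]=32 take 30 → i++
[i=10,j=5] A[i]=34>B[j]=32 take 32 → j++
[i=10,j=6] B done, take A[i]=34 → i++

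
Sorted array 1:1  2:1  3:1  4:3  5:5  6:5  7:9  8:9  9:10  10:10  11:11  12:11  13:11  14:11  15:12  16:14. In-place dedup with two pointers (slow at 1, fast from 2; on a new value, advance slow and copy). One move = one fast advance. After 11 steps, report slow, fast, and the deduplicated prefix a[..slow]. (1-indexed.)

(s=1,f=2) a[fast]=1=a[slow] dup → fast++
(s=1,f=3) a[fast]=1=a[slow] dup → fast++
(s=1,f=4) a[fast]=3≠a[slow]=1 write a[2]=3 → slow++,fast++
(s=2,f=5) a[fast]=5≠a[slow]=3 write a[3]=5 → slow++,fast++
(s=3,f=6) a[fast]=5=a[slow] dup → fast++
(s=3,f=7) a[fast]=9≠a[slow]=5 write a[4]=9 → slow++,fast++
(s=4,f=8) a[fast]=9=a[slow] dup → fast++
(s=4,f=9) a[fast]=10≠a[slow]=9 write a[5]=10 → slow++,fast++
(s=5,f=10) a[fast]=10=a[slow] dup → fast++
(s=5,f=11) a[fast]=11≠a[slow]=10 write a[6]=11 → slow++,fast++
(s=6,f=12) a[fast]=11=a[slow] dup → fast++

slow=6, fast=13, prefix=[1, 3, 5, 9, 10, 11]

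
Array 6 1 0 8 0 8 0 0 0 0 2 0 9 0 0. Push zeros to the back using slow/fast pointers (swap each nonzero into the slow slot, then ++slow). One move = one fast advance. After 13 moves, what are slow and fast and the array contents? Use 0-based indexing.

(s=0,f=0) a[fast]=6≠0 swap→a[0]=6 → slow++,fast++
(s=1,f=1) a[fast]=1≠0 swap→a[1]=1 → slow++,fast++
(s=2,f=2) a[fast]=0 → fast++
(s=2,f=3) a[fast]=8≠0 swap→a[2]=8 → slow++,fast++
(s=3,f=4) a[fast]=0 → fast++
(s=3,f=5) a[fast]=8≠0 swap→a[3]=8 → slow++,fast++
(s=4,f=6) a[fast]=0 → fast++
(s=4,f=7) a[fast]=0 → fast++
(s=4,f=8) a[fast]=0 → fast++
(s=4,f=9) a[fast]=0 → fast++
(s=4,f=10) a[fast]=2≠0 swap→a[4]=2 → slow++,fast++
(s=5,f=11) a[fast]=0 → fast++
(s=5,f=12) a[fast]=9≠0 swap→a[5]=9 → slow++,fast++

slow=6, fast=13, a=[6, 1, 8, 8, 2, 9, 0, 0, 0, 0, 0, 0, 0, 0, 0]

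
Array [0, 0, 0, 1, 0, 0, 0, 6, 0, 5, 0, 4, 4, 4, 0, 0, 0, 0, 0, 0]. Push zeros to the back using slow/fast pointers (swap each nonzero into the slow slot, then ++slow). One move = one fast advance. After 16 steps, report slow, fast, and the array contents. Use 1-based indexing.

slow=7, fast=17, a=[1, 6, 5, 4, 4, 4, 0, 0, 0, 0, 0, 0, 0, 0, 0, 0, 0, 0, 0, 0]

slow=1 fast=1: a[fast]=0, fast++
slow=1 fast=2: a[fast]=0, fast++
slow=1 fast=3: a[fast]=0, fast++
slow=1 fast=4: a[fast]=1≠0 swap→a[1]=1, slow++,fast++
slow=2 fast=5: a[fast]=0, fast++
slow=2 fast=6: a[fast]=0, fast++
slow=2 fast=7: a[fast]=0, fast++
slow=2 fast=8: a[fast]=6≠0 swap→a[2]=6, slow++,fast++
slow=3 fast=9: a[fast]=0, fast++
slow=3 fast=10: a[fast]=5≠0 swap→a[3]=5, slow++,fast++
slow=4 fast=11: a[fast]=0, fast++
slow=4 fast=12: a[fast]=4≠0 swap→a[4]=4, slow++,fast++
slow=5 fast=13: a[fast]=4≠0 swap→a[5]=4, slow++,fast++
slow=6 fast=14: a[fast]=4≠0 swap→a[6]=4, slow++,fast++
slow=7 fast=15: a[fast]=0, fast++
slow=7 fast=16: a[fast]=0, fast++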